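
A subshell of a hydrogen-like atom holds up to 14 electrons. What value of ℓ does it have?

ℓ = 3

2(2ℓ+1) = 14 ⇒ 2ℓ+1 = 7 ⇒ ℓ = 3.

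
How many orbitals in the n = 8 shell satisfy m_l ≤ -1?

28

For n = 8, l ranges over 0 … 7.
Contributions: l=1 → 1; l=2 → 2; l=3 → 3; l=4 → 4; l=5 → 5; l=6 → 6; l=7 → 7.
Total orbitals: 1 + 2 + 3 + 4 + 5 + 6 + 7 = 28.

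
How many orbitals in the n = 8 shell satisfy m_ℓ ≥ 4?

The (ℓ, m_ℓ) pairs meeting m_ℓ ≥ 4 give: ℓ=4 → 1; ℓ=5 → 2; ℓ=6 → 3; ℓ=7 → 4.
Total orbitals: 1 + 2 + 3 + 4 = 10.

10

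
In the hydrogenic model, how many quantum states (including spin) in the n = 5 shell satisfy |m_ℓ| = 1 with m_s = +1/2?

Contributions: ℓ=1 → 2; ℓ=2 → 2; ℓ=3 → 2; ℓ=4 → 2.
Orbitals: 2 + 2 + 2 + 2 = 8. With m_s fixed to a single value there is one state per orbital, giving 8 states.

8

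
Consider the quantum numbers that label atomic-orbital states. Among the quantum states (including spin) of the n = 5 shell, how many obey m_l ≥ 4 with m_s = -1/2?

With n = 5 the allowed l are 0, 1, …, 4.
Per l-value: l=4 → 1.
Orbitals: 1. With m_s fixed to a single value there is one state per orbital, giving 1 state.

1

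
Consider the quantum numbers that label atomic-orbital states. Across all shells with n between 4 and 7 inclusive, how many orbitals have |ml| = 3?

20

Count contributing orbitals for each principal shell:
n=4 → 2; n=5 → 4; n=6 → 6; n=7 → 8.
Total orbitals: 2 + 4 + 6 + 8 = 20.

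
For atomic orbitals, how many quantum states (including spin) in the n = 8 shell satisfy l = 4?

18

Go through l = 0, …, 7 (the values permitted for n = 8).
The (l, ml) pairs meeting l = 4 give: l=4 → 9.
Orbitals: 9. Each orbital carries two spin states, so 9 × 2 = 18 states.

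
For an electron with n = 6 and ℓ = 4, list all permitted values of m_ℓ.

-4, -3, -2, -1, 0, 1, 2, 3, 4

m_ℓ takes every integer from −ℓ to +ℓ. With ℓ = 4 that gives the 9 values -4, -3, -2, -1, 0, 1, 2, 3, 4.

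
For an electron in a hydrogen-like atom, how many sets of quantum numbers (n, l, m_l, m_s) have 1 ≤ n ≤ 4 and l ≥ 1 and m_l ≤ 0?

Go shell by shell, enumerating (l, m_l) with l ≥ 1 and m_l ≤ 0:
n=2 → 2; n=3 → 5; n=4 → 9.
Orbitals: 2 + 5 + 9 = 16. Including both spin states (m_s = ±1/2) gives 2 × 16 = 32 states.

32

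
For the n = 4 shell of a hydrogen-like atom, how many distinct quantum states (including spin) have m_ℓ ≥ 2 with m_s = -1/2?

The n = 4 shell has ℓ = 0 through 3; check each.
Orbitals with m_ℓ ≥ 2, by ℓ: ℓ=2 → 1; ℓ=3 → 2.
Orbitals: 1 + 2 = 3. With m_s fixed to a single value there is one state per orbital, giving 3 states.

3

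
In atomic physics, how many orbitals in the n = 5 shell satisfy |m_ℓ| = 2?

With n = 5 the allowed ℓ are 0, 1, …, 4.
Contributions: ℓ=2 → 2; ℓ=3 → 2; ℓ=4 → 2.
Total orbitals: 2 + 2 + 2 = 6.

6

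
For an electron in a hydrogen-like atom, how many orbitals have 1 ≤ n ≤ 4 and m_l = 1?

6

Treat each shell separately and count matching orbitals:
n=2 → 1; n=3 → 2; n=4 → 3.
Total orbitals: 1 + 2 + 3 = 6.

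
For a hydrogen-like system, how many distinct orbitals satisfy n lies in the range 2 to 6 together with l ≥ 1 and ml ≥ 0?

Work shell by shell — for each n, count the (l, ml) pairs that satisfy l ≥ 1 and ml ≥ 0:
n=2 → 2; n=3 → 5; n=4 → 9; n=5 → 14; n=6 → 20.
Total orbitals: 2 + 5 + 9 + 14 + 20 = 50.

50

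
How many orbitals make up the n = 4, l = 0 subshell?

1

A subshell has 2l+1 orbitals; with l = 0, that's 1.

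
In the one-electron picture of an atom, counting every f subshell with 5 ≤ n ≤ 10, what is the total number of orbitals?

An f subshell (l = 3) exists for every n ≥ 4, so shells n = 5, 6, 7, 8, 9, 10 each contribute one — 6 subshells.
Since each f subshell has 2·3+1 = 7 orbitals, the total is 6 × 7 = 42.

42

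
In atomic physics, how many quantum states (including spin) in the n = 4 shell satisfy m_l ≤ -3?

2

With n = 4 the allowed l are 0, 1, …, 3.
Contributions: l=3 → 1.
Orbitals: 1. Each orbital carries two spin states, so 1 × 2 = 2 states.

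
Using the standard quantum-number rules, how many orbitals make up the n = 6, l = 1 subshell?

3

A subshell has 2l+1 orbitals; with l = 1, that's 3.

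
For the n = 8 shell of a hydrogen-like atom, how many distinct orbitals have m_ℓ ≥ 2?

21

For n = 8, ℓ ranges over 0 … 7.
Per ℓ-value: ℓ=2 → 1; ℓ=3 → 2; ℓ=4 → 3; ℓ=5 → 4; ℓ=6 → 5; ℓ=7 → 6.
Total orbitals: 1 + 2 + 3 + 4 + 5 + 6 = 21.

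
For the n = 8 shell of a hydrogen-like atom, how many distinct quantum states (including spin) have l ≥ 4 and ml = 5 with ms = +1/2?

With n = 8 the allowed l are 0, 1, …, 7.
The (l, ml) pairs meeting l ≥ 4 and ml = 5 give: l=5 → 1; l=6 → 1; l=7 → 1.
Orbitals: 1 + 1 + 1 = 3. With ms fixed to a single value there is one state per orbital, giving 3 states.

3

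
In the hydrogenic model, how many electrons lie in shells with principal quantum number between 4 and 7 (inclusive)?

Shell n has n² orbitals: 4²=16 + 5²=25 + 6²=36 + 7²=49 = 126 orbitals.
Two spin states per orbital: 2 × 126 = 252 electrons.

252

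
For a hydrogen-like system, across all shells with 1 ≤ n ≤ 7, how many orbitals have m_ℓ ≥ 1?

56

Go shell by shell, enumerating (ℓ, m_ℓ) with m_ℓ ≥ 1:
n=2 → 1; n=3 → 3; n=4 → 6; n=5 → 10; n=6 → 15; n=7 → 21.
Total orbitals: 1 + 3 + 6 + 10 + 15 + 21 = 56.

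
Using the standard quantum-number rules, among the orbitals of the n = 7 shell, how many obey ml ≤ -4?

6

With n = 7 the allowed l are 0, 1, …, 6.
Contributions: l=4 → 1; l=5 → 2; l=6 → 3.
Total orbitals: 1 + 2 + 3 = 6.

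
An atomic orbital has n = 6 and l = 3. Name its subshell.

6f

l = 3 corresponds to the letter 'f', so the subshell is 6f.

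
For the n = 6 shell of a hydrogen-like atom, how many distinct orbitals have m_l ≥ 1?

The (l, m_l) pairs meeting m_l ≥ 1 give: l=1 → 1; l=2 → 2; l=3 → 3; l=4 → 4; l=5 → 5.
Total orbitals: 1 + 2 + 3 + 4 + 5 = 15.

15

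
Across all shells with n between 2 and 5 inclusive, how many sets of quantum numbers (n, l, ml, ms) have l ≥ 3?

Count contributing orbitals for each principal shell:
n=4 → 7; n=5 → 16.
Orbitals: 7 + 16 = 23. Including both spin states (ms = ±1/2) gives 2 × 23 = 46 states.

46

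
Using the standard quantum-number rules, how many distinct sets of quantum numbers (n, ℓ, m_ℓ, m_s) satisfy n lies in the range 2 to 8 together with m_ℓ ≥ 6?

8

Treat each shell separately and count matching orbitals:
n=7 → 1; n=8 → 3.
Orbitals: 1 + 3 = 4. Including both spin states (m_s = ±1/2) gives 2 × 4 = 8 states.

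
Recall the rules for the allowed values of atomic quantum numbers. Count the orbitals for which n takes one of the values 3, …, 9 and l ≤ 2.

Treat each shell separately and count matching orbitals:
n=3 → 9; n=4 → 9; n=5 → 9; n=6 → 9; n=7 → 9; n=8 → 9; n=9 → 9.
Total orbitals: 9 + 9 + 9 + 9 + 9 + 9 + 9 = 63.

63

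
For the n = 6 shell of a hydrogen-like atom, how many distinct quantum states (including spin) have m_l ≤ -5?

With n = 6 the allowed l are 0, 1, …, 5.
Orbitals with m_l ≤ -5, by l: l=5 → 1.
Orbitals: 1. Each orbital carries two spin states, so 1 × 2 = 2 states.

2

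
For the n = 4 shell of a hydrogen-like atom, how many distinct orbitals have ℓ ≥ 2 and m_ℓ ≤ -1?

For n = 4, ℓ ranges over 0 … 3.
Contributions: ℓ=2 → 2; ℓ=3 → 3.
Total orbitals: 2 + 3 = 5.

5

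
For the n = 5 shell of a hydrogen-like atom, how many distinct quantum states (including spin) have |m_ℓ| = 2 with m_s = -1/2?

6

The n = 5 shell has ℓ = 0 through 4; check each.
Orbitals with |m_ℓ| = 2, by ℓ: ℓ=2 → 2; ℓ=3 → 2; ℓ=4 → 2.
Orbitals: 2 + 2 + 2 = 6. With m_s fixed to a single value there is one state per orbital, giving 6 states.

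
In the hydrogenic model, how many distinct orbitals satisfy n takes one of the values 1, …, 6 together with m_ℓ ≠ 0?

70

Count contributing orbitals for each principal shell:
n=2 → 2; n=3 → 6; n=4 → 12; n=5 → 20; n=6 → 30.
Total orbitals: 2 + 6 + 12 + 20 + 30 = 70.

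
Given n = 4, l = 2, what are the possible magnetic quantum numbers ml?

-2, -1, 0, 1, 2

ml takes every integer from −l to +l. With l = 2 that gives the 5 values -2, -1, 0, 1, 2.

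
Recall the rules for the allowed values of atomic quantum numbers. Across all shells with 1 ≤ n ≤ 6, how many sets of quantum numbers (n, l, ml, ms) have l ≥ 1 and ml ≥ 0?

100

Go shell by shell, enumerating (l, ml) with l ≥ 1 and ml ≥ 0:
n=2 → 2; n=3 → 5; n=4 → 9; n=5 → 14; n=6 → 20.
Orbitals: 2 + 5 + 9 + 14 + 20 = 50. Including both spin states (ms = ±1/2) gives 2 × 50 = 100 states.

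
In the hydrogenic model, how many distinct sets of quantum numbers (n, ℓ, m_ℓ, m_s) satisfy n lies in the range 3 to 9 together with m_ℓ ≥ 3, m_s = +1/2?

56

Per-shell orbital counts meeting the constraint:
n=4 → 1; n=5 → 3; n=6 → 6; n=7 → 10; n=8 → 15; n=9 → 21.
Orbitals: 1 + 3 + 6 + 10 + 15 + 21 = 56. With m_s fixed to +1/2 there is one state per orbital, so 56 states.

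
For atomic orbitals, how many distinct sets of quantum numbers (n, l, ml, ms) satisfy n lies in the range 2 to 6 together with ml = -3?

12

Go shell by shell, enumerating (l, ml) with ml = -3:
n=4 → 1; n=5 → 2; n=6 → 3.
Orbitals: 1 + 2 + 3 = 6. Including both spin states (ms = ±1/2) gives 2 × 6 = 12 states.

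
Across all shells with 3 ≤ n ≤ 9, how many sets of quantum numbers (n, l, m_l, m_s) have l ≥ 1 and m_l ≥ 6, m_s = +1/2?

10

Per-shell orbital counts meeting the constraint:
n=7 → 1; n=8 → 3; n=9 → 6.
Orbitals: 1 + 3 + 6 = 10. With m_s fixed to +1/2 there is one state per orbital, so 10 states.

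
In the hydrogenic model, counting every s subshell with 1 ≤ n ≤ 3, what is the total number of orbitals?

3

An s subshell (ℓ = 0) exists for every n ≥ 1, so shells n = 1, 2, 3 each contribute one — 3 subshells.
Since each s subshell has 2·0+1 = 1 orbital, the total is 3 × 1 = 3.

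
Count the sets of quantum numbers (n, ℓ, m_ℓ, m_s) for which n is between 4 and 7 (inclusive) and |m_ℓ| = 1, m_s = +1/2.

36

Treat each shell separately and count matching orbitals:
n=4 → 6; n=5 → 8; n=6 → 10; n=7 → 12.
Orbitals: 6 + 8 + 10 + 12 = 36. With m_s fixed to +1/2 there is one state per orbital, so 36 states.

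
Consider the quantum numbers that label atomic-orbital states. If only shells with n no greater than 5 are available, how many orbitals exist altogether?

55

Total orbitals = 1² + 2² + 3² + 4² + 5² = 55.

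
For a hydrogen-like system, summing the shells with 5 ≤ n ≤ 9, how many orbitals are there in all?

Shell n has n² orbitals: 5²=25 + 6²=36 + 7²=49 + 8²=64 + 9²=81 = 255 orbitals.

255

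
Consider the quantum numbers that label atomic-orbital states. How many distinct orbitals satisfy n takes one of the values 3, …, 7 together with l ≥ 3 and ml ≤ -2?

30

Treat each shell separately and count matching orbitals:
n=4 → 2; n=5 → 5; n=6 → 9; n=7 → 14.
Total orbitals: 2 + 5 + 9 + 14 = 30.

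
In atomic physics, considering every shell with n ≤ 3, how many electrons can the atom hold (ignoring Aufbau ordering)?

Total orbitals = 1² + 2² + 3² = 14. Doubling for spin gives 28 electrons.

28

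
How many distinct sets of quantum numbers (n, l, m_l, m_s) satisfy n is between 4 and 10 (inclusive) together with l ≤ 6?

546

Treat each shell separately and count matching orbitals:
n=4 → 16; n=5 → 25; n=6 → 36; n=7 → 49; n=8 → 49; n=9 → 49; n=10 → 49.
Orbitals: 16 + 25 + 36 + 49 + 49 + 49 + 49 = 273. Including both spin states (m_s = ±1/2) gives 2 × 273 = 546 states.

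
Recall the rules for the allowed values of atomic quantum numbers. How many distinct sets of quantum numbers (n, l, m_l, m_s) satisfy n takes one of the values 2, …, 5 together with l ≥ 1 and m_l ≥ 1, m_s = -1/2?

For each n in the range, tally the orbitals obeying l ≥ 1 and m_l ≥ 1:
n=2 → 1; n=3 → 3; n=4 → 6; n=5 → 10.
Orbitals: 1 + 3 + 6 + 10 = 20. With m_s fixed to -1/2 there is one state per orbital, so 20 states.

20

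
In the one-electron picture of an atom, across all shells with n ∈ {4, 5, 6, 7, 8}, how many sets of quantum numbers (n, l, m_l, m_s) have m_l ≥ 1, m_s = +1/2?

Count contributing orbitals for each principal shell:
n=4 → 6; n=5 → 10; n=6 → 15; n=7 → 21; n=8 → 28.
Orbitals: 6 + 10 + 15 + 21 + 28 = 80. With m_s fixed to +1/2 there is one state per orbital, so 80 states.

80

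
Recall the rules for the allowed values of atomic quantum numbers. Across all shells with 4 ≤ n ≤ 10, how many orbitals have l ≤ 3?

Work shell by shell — for each n, count the (l, m_l) pairs that satisfy l ≤ 3:
n=4 → 16; n=5 → 16; n=6 → 16; n=7 → 16; n=8 → 16; n=9 → 16; n=10 → 16.
Total orbitals: 16 + 16 + 16 + 16 + 16 + 16 + 16 = 112.

112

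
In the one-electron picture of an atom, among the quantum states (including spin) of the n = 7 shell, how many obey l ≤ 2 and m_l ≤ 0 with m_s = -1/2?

For n = 7, l ranges over 0 … 6.
The (l, m_l) pairs meeting l ≤ 2 and m_l ≤ 0 give: l=0 → 1; l=1 → 2; l=2 → 3.
Orbitals: 1 + 2 + 3 = 6. With m_s fixed to a single value there is one state per orbital, giving 6 states.

6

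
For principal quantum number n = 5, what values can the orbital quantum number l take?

0, 1, 2, 3, 4

l is an integer with 0 ≤ l ≤ n−1, so for n = 5: l = 0, 1, 2, 3, 4.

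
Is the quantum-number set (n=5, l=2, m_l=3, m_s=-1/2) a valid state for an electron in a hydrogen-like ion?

No

The magnetic quantum number must satisfy −l ≤ m_l ≤ l. With l = 2, m_l can only be -2, -1, 0, 1, 2, so m_l = 3 is forbidden.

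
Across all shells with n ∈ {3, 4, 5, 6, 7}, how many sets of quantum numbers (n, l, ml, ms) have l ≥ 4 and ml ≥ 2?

44

Go shell by shell, enumerating (l, ml) with l ≥ 4 and ml ≥ 2:
n=5 → 3; n=6 → 7; n=7 → 12.
Orbitals: 3 + 7 + 12 = 22. Including both spin states (ms = ±1/2) gives 2 × 22 = 44 states.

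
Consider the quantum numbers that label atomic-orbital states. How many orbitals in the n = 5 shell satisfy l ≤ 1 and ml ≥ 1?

Per l-value: l=1 → 1.
Total orbitals: 1.

1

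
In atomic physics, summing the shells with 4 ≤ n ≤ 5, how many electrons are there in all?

82

Shell n has n² orbitals: 4²=16 + 5²=25 = 41 orbitals.
Two spin states per orbital: 2 × 41 = 82 electrons.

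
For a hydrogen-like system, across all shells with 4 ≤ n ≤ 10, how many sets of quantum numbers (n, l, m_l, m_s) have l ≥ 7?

196

Per-shell orbital counts meeting the constraint:
n=8 → 15; n=9 → 32; n=10 → 51.
Orbitals: 15 + 32 + 51 = 98. Including both spin states (m_s = ±1/2) gives 2 × 98 = 196 states.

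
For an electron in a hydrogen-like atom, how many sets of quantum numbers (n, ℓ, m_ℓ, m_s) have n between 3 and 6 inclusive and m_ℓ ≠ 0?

136

For each n in the range, tally the orbitals obeying m_ℓ ≠ 0:
n=3 → 6; n=4 → 12; n=5 → 20; n=6 → 30.
Orbitals: 6 + 12 + 20 + 30 = 68. Including both spin states (m_s = ±1/2) gives 2 × 68 = 136 states.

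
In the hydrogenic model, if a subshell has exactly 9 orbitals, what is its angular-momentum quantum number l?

2l+1 = 9 gives l = 4.

l = 4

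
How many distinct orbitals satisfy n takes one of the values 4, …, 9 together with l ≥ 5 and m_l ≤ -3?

40

Per-shell orbital counts meeting the constraint:
n=6 → 3; n=7 → 7; n=8 → 12; n=9 → 18.
Total orbitals: 3 + 7 + 12 + 18 = 40.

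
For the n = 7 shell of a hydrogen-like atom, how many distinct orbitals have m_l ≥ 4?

6

Go through l = 0, …, 6 (the values permitted for n = 7).
Contributions: l=4 → 1; l=5 → 2; l=6 → 3.
Total orbitals: 1 + 2 + 3 = 6.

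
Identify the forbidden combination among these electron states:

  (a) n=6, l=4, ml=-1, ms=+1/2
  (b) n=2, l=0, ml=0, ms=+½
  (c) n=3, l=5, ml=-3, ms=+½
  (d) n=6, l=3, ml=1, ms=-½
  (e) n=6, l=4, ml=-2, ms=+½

(c) has l = 5 ≥ n = 3, violating 0 ≤ l ≤ n−1.
The remaining sets (a), (b), (d), (e) satisfy all four rules.

(c)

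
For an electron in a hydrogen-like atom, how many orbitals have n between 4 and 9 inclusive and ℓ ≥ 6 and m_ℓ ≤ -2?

Count contributing orbitals for each principal shell:
n=7 → 5; n=8 → 11; n=9 → 18.
Total orbitals: 5 + 11 + 18 = 34.

34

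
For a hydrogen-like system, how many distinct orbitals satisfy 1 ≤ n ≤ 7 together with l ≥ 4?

Work shell by shell — for each n, count the (l, ml) pairs that satisfy l ≥ 4:
n=5 → 9; n=6 → 20; n=7 → 33.
Total orbitals: 9 + 20 + 33 = 62.

62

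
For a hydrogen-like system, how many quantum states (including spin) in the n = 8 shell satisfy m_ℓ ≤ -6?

6

Per ℓ-value: ℓ=6 → 1; ℓ=7 → 2.
Orbitals: 1 + 2 = 3. Each orbital carries two spin states, so 3 × 2 = 6 states.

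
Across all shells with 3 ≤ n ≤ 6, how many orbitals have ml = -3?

6

Go shell by shell, enumerating (l, ml) with ml = -3:
n=4 → 1; n=5 → 2; n=6 → 3.
Total orbitals: 1 + 2 + 3 = 6.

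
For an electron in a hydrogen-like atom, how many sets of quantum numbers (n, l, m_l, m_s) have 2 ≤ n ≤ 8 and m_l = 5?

Treat each shell separately and count matching orbitals:
n=6 → 1; n=7 → 2; n=8 → 3.
Orbitals: 1 + 2 + 3 = 6. Including both spin states (m_s = ±1/2) gives 2 × 6 = 12 states.

12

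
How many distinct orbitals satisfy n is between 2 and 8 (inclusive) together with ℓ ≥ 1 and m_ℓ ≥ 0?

Count contributing orbitals for each principal shell:
n=2 → 2; n=3 → 5; n=4 → 9; n=5 → 14; n=6 → 20; n=7 → 27; n=8 → 35.
Total orbitals: 2 + 5 + 9 + 14 + 20 + 27 + 35 = 112.

112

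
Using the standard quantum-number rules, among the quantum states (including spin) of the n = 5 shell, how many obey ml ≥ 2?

Go through l = 0, …, 4 (the values permitted for n = 5).
The (l, ml) pairs meeting ml ≥ 2 give: l=2 → 1; l=3 → 2; l=4 → 3.
Orbitals: 1 + 2 + 3 = 6. Each orbital carries two spin states, so 6 × 2 = 12 states.

12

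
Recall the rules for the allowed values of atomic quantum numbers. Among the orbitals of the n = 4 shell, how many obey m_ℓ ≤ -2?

With n = 4 the allowed ℓ are 0, 1, …, 3.
Contributions: ℓ=2 → 1; ℓ=3 → 2.
Total orbitals: 1 + 2 = 3.

3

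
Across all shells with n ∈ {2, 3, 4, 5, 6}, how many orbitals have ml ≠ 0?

Count contributing orbitals for each principal shell:
n=2 → 2; n=3 → 6; n=4 → 12; n=5 → 20; n=6 → 30.
Total orbitals: 2 + 6 + 12 + 20 + 30 = 70.

70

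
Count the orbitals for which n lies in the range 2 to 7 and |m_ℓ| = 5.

6

Work shell by shell — for each n, count the (ℓ, m_ℓ) pairs that satisfy |m_ℓ| = 5:
n=6 → 2; n=7 → 4.
Total orbitals: 2 + 4 = 6.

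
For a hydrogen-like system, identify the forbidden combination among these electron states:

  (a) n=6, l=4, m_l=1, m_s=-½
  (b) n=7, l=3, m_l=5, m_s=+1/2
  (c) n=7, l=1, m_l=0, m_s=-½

(b)

(b) has |m_l| = 5 > l = 3, violating −l ≤ m_l ≤ l.
The remaining sets (a), (c) satisfy all four rules.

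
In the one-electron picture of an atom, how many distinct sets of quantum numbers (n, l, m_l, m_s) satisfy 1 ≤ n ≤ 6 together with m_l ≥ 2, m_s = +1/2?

Work shell by shell — for each n, count the (l, m_l) pairs that satisfy m_l ≥ 2:
n=3 → 1; n=4 → 3; n=5 → 6; n=6 → 10.
Orbitals: 1 + 3 + 6 + 10 = 20. With m_s fixed to +1/2 there is one state per orbital, so 20 states.

20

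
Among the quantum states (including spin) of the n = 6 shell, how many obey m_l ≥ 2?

Go through l = 0, …, 5 (the values permitted for n = 6).
Per l-value: l=2 → 1; l=3 → 2; l=4 → 3; l=5 → 4.
Orbitals: 1 + 2 + 3 + 4 = 10. Each orbital carries two spin states, so 10 × 2 = 20 states.

20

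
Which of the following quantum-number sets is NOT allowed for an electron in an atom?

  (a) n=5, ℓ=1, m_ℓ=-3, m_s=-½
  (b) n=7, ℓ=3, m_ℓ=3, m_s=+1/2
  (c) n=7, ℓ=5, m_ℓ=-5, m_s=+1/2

(a)

(a) has |m_ℓ| = 3 > ℓ = 1, violating −ℓ ≤ m_ℓ ≤ ℓ.
The remaining sets (b), (c) satisfy all four rules.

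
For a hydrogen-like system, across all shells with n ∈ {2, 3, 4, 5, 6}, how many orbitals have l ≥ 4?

29

Per-shell orbital counts meeting the constraint:
n=5 → 9; n=6 → 20.
Total orbitals: 9 + 20 = 29.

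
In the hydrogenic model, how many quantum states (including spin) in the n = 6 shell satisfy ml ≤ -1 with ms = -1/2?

15

The (l, ml) pairs meeting ml ≤ -1 give: l=1 → 1; l=2 → 2; l=3 → 3; l=4 → 4; l=5 → 5.
Orbitals: 1 + 2 + 3 + 4 + 5 = 15. With ms fixed to a single value there is one state per orbital, giving 15 states.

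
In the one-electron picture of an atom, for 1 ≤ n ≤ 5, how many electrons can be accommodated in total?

Total orbitals = 1² + 2² + 3² + 4² + 5² = 55. Doubling for spin gives 110 electrons.

110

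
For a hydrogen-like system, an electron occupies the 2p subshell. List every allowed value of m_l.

The 2p subshell has l = 1, and m_l takes every integer from −l to +l. With l = 1 that gives the 3 values -1, 0, 1.

-1, 0, 1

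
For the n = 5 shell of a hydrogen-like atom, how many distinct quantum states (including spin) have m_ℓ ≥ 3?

The n = 5 shell has ℓ = 0 through 4; check each.
Contributions: ℓ=3 → 1; ℓ=4 → 2.
Orbitals: 1 + 2 = 3. Each orbital carries two spin states, so 3 × 2 = 6 states.

6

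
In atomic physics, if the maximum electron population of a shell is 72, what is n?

n = 6

2n² = 72 ⇒ n² = 36 ⇒ n = 6.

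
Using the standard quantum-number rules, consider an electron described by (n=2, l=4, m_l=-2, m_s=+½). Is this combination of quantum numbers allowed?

The orbital quantum number must satisfy 0 ≤ l ≤ n−1. With n = 2 the allowed l values are 0, 1, so l = 4 is out of range.

Invalid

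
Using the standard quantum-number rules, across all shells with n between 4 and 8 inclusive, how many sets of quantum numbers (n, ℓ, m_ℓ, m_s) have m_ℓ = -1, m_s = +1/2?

25

For each n in the range, tally the orbitals obeying m_ℓ = -1:
n=4 → 3; n=5 → 4; n=6 → 5; n=7 → 6; n=8 → 7.
Orbitals: 3 + 4 + 5 + 6 + 7 = 25. With m_s fixed to +1/2 there is one state per orbital, so 25 states.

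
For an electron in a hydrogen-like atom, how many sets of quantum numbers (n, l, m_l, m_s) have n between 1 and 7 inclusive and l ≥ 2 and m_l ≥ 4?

For each n in the range, tally the orbitals obeying l ≥ 2 and m_l ≥ 4:
n=5 → 1; n=6 → 3; n=7 → 6.
Orbitals: 1 + 3 + 6 = 10. Including both spin states (m_s = ±1/2) gives 2 × 10 = 20 states.

20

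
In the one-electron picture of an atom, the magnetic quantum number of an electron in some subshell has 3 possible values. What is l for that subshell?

l = 1

ml ranges over 2l+1 integers, so 2l+1 = 3 ⇒ l = 1.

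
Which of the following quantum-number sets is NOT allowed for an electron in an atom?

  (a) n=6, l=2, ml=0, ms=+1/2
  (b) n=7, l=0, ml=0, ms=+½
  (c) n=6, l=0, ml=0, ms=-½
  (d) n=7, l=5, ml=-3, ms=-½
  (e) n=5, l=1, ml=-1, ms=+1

(e) has ms = +1, but an electron's spin must be ±1/2.
The remaining sets (a), (b), (c), (d) satisfy all four rules.

(e)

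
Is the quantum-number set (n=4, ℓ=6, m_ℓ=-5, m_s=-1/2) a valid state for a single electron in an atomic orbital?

No

The orbital quantum number must satisfy 0 ≤ ℓ ≤ n−1. With n = 4 the allowed ℓ values are 0, 1, 2, 3, so ℓ = 6 is out of range.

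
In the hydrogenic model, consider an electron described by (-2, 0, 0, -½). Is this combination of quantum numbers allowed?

The principal quantum number must be a positive integer (n ≥ 1), but here n = -2.

Invalid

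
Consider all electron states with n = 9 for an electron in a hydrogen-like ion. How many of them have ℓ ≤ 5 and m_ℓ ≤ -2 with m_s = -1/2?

With n = 9 the allowed ℓ are 0, 1, …, 8.
Orbitals with ℓ ≤ 5 and m_ℓ ≤ -2, by ℓ: ℓ=2 → 1; ℓ=3 → 2; ℓ=4 → 3; ℓ=5 → 4.
Orbitals: 1 + 2 + 3 + 4 = 10. With m_s fixed to a single value there is one state per orbital, giving 10 states.

10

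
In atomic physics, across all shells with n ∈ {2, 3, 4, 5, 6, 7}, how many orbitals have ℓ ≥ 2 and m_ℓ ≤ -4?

10

Treat each shell separately and count matching orbitals:
n=5 → 1; n=6 → 3; n=7 → 6.
Total orbitals: 1 + 3 + 6 = 10.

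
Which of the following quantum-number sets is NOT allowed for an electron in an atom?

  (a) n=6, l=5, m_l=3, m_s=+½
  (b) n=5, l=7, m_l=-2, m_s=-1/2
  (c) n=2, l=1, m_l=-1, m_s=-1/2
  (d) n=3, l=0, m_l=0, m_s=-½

(b) has l = 7 ≥ n = 5, violating 0 ≤ l ≤ n−1.
The remaining sets (a), (c), (d) satisfy all four rules.

(b)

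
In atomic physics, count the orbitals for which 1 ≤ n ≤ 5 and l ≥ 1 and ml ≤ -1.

20

Treat each shell separately and count matching orbitals:
n=2 → 1; n=3 → 3; n=4 → 6; n=5 → 10.
Total orbitals: 1 + 3 + 6 + 10 = 20.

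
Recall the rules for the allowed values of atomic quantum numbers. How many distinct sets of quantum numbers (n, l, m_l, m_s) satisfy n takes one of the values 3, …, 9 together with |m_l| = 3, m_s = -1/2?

42

Per-shell orbital counts meeting the constraint:
n=4 → 2; n=5 → 4; n=6 → 6; n=7 → 8; n=8 → 10; n=9 → 12.
Orbitals: 2 + 4 + 6 + 8 + 10 + 12 = 42. With m_s fixed to -1/2 there is one state per orbital, so 42 states.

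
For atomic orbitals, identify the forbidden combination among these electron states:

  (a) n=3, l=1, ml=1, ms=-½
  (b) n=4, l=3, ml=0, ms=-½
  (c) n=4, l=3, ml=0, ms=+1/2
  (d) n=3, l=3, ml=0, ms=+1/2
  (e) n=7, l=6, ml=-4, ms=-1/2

(d) has l = 3 ≥ n = 3, violating 0 ≤ l ≤ n−1.
The remaining sets (a), (b), (c), (e) satisfy all four rules.

(d)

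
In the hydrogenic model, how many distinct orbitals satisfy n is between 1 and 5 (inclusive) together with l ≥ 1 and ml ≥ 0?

30

Per-shell orbital counts meeting the constraint:
n=2 → 2; n=3 → 5; n=4 → 9; n=5 → 14.
Total orbitals: 2 + 5 + 9 + 14 = 30.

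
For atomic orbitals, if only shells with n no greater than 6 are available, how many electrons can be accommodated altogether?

182

Total orbitals = 1² + 2² + 3² + 4² + 5² + 6² = 91. Doubling for spin gives 182 electrons.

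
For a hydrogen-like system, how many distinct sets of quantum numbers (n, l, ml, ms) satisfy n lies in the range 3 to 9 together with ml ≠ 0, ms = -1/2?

Per-shell orbital counts meeting the constraint:
n=3 → 6; n=4 → 12; n=5 → 20; n=6 → 30; n=7 → 42; n=8 → 56; n=9 → 72.
Orbitals: 6 + 12 + 20 + 30 + 42 + 56 + 72 = 238. With ms fixed to -1/2 there is one state per orbital, so 238 states.

238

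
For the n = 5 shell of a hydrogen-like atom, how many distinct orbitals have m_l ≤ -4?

Contributions: l=4 → 1.
Total orbitals: 1.

1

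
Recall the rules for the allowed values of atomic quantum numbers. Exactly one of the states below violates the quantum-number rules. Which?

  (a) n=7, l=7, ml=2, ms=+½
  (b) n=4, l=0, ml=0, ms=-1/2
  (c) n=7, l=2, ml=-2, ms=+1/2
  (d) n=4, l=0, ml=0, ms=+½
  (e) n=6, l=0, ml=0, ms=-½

(a) has l = 7 ≥ n = 7, violating 0 ≤ l ≤ n−1.
The remaining sets (b), (c), (d), (e) satisfy all four rules.

(a)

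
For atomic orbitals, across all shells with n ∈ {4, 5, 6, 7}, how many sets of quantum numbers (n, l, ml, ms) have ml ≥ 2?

Treat each shell separately and count matching orbitals:
n=4 → 3; n=5 → 6; n=6 → 10; n=7 → 15.
Orbitals: 3 + 6 + 10 + 15 = 34. Including both spin states (ms = ±1/2) gives 2 × 34 = 68 states.

68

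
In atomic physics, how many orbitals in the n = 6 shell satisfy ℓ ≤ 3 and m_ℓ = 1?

3

With n = 6 the allowed ℓ are 0, 1, …, 5.
Per ℓ-value: ℓ=1 → 1; ℓ=2 → 1; ℓ=3 → 1.
Total orbitals: 1 + 1 + 1 = 3.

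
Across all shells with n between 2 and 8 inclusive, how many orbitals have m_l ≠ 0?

168

Count contributing orbitals for each principal shell:
n=2 → 2; n=3 → 6; n=4 → 12; n=5 → 20; n=6 → 30; n=7 → 42; n=8 → 56.
Total orbitals: 2 + 6 + 12 + 20 + 30 + 42 + 56 = 168.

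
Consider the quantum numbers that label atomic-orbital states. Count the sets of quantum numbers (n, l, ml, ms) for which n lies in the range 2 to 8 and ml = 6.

Count contributing orbitals for each principal shell:
n=7 → 1; n=8 → 2.
Orbitals: 1 + 2 = 3. Including both spin states (ms = ±1/2) gives 2 × 3 = 6 states.

6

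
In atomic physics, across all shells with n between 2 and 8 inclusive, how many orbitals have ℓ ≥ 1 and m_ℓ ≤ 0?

112

For each n in the range, tally the orbitals obeying ℓ ≥ 1 and m_ℓ ≤ 0:
n=2 → 2; n=3 → 5; n=4 → 9; n=5 → 14; n=6 → 20; n=7 → 27; n=8 → 35.
Total orbitals: 2 + 5 + 9 + 14 + 20 + 27 + 35 = 112.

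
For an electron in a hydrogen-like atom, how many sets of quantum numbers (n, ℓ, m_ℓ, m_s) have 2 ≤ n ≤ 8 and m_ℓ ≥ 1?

168

Treat each shell separately and count matching orbitals:
n=2 → 1; n=3 → 3; n=4 → 6; n=5 → 10; n=6 → 15; n=7 → 21; n=8 → 28.
Orbitals: 1 + 3 + 6 + 10 + 15 + 21 + 28 = 84. Including both spin states (m_s = ±1/2) gives 2 × 84 = 168 states.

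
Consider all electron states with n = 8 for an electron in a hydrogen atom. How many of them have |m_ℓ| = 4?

The (ℓ, m_ℓ) pairs meeting |m_ℓ| = 4 give: ℓ=4 → 2; ℓ=5 → 2; ℓ=6 → 2; ℓ=7 → 2.
Orbitals: 2 + 2 + 2 + 2 = 8. Each orbital carries two spin states, so 8 × 2 = 16 states.

16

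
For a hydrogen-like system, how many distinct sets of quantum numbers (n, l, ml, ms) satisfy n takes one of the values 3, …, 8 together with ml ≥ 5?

20

Treat each shell separately and count matching orbitals:
n=6 → 1; n=7 → 3; n=8 → 6.
Orbitals: 1 + 3 + 6 = 10. Including both spin states (ms = ±1/2) gives 2 × 10 = 20 states.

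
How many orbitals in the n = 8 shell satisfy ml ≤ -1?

28

Go through l = 0, …, 7 (the values permitted for n = 8).
Per l-value: l=1 → 1; l=2 → 2; l=3 → 3; l=4 → 4; l=5 → 5; l=6 → 6; l=7 → 7.
Total orbitals: 1 + 2 + 3 + 4 + 5 + 6 + 7 = 28.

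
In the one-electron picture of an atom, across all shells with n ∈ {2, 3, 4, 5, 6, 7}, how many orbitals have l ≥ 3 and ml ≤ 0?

Per-shell orbital counts meeting the constraint:
n=4 → 4; n=5 → 9; n=6 → 15; n=7 → 22.
Total orbitals: 4 + 9 + 15 + 22 = 50.

50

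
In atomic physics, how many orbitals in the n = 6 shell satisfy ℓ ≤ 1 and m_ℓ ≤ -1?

1

With n = 6 the allowed ℓ are 0, 1, …, 5.
Per ℓ-value: ℓ=1 → 1.
Total orbitals: 1.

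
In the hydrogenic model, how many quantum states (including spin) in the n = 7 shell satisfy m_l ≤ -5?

6

Go through l = 0, …, 6 (the values permitted for n = 7).
Orbitals with m_l ≤ -5, by l: l=5 → 1; l=6 → 2.
Orbitals: 1 + 2 = 3. Each orbital carries two spin states, so 3 × 2 = 6 states.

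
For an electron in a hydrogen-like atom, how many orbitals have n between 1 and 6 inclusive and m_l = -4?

3

For each n in the range, tally the orbitals obeying m_l = -4:
n=5 → 1; n=6 → 2.
Total orbitals: 1 + 2 = 3.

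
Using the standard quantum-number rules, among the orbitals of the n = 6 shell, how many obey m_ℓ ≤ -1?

15

Go through ℓ = 0, …, 5 (the values permitted for n = 6).
Contributions: ℓ=1 → 1; ℓ=2 → 2; ℓ=3 → 3; ℓ=4 → 4; ℓ=5 → 5.
Total orbitals: 1 + 2 + 3 + 4 + 5 = 15.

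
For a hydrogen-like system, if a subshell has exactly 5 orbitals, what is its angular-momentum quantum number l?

2l+1 = 5 gives l = 2.

l = 2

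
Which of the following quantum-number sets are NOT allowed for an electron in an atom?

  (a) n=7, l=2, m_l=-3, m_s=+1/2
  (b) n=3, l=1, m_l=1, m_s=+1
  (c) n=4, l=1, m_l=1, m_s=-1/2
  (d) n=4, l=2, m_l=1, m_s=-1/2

(a) and (b)

(a) has |m_l| = 3 > l = 2, violating −l ≤ m_l ≤ l.
(b) has m_s = +1, but an electron's spin must be ±1/2.
The remaining sets (c), (d) satisfy all four rules.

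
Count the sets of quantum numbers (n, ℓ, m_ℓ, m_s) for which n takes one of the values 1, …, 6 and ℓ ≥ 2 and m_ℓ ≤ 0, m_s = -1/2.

40

Treat each shell separately and count matching orbitals:
n=3 → 3; n=4 → 7; n=5 → 12; n=6 → 18.
Orbitals: 3 + 7 + 12 + 18 = 40. With m_s fixed to -1/2 there is one state per orbital, so 40 states.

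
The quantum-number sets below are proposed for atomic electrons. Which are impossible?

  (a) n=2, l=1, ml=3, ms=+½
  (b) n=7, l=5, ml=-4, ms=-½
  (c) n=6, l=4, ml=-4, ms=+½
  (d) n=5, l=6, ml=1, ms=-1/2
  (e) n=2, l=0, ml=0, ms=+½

(a) has |ml| = 3 > l = 1, violating −l ≤ ml ≤ l.
(d) has l = 6 ≥ n = 5, violating 0 ≤ l ≤ n−1.
The remaining sets (b), (c), (e) satisfy all four rules.

(a) and (d)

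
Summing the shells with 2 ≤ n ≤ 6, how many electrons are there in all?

180

Shell n has n² orbitals: 2²=4 + 3²=9 + 4²=16 + 5²=25 + 6²=36 = 90 orbitals.
Two spin states per orbital: 2 × 90 = 180 electrons.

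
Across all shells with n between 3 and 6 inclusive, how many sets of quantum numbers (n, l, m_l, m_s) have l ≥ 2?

Per-shell orbital counts meeting the constraint:
n=3 → 5; n=4 → 12; n=5 → 21; n=6 → 32.
Orbitals: 5 + 12 + 21 + 32 = 70. Including both spin states (m_s = ±1/2) gives 2 × 70 = 140 states.

140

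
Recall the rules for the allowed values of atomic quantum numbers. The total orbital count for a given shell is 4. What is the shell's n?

n² = 4 ⇒ n = 2.

n = 2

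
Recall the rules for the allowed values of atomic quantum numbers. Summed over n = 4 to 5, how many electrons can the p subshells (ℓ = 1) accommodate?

12

A p subshell (ℓ = 1) exists for every n ≥ 2, so shells n = 4, 5 each contribute one — 2 subshells.
Since each p subshell holds 2(2·1+1) = 6 electrons, the total is 2 × 6 = 12.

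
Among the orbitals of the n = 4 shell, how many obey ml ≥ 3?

1

The n = 4 shell has l = 0 through 3; check each.
The (l, ml) pairs meeting ml ≥ 3 give: l=3 → 1.
Total orbitals: 1.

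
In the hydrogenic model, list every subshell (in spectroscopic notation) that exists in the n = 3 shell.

For n = 3, ℓ runs from 0 to 2. In spectroscopic notation ℓ = 0,1,2,… ↔ s,p,d,f,g,h,i, so the subshells are 3s, 3p, 3d.

3s, 3p, 3d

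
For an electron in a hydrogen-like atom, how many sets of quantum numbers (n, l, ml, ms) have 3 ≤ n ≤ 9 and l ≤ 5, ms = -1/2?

194

For each n in the range, tally the orbitals obeying l ≤ 5:
n=3 → 9; n=4 → 16; n=5 → 25; n=6 → 36; n=7 → 36; n=8 → 36; n=9 → 36.
Orbitals: 9 + 16 + 25 + 36 + 36 + 36 + 36 = 194. With ms fixed to -1/2 there is one state per orbital, so 194 states.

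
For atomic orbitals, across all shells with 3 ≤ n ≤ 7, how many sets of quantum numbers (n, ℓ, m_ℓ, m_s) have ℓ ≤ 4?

Work shell by shell — for each n, count the (ℓ, m_ℓ) pairs that satisfy ℓ ≤ 4:
n=3 → 9; n=4 → 16; n=5 → 25; n=6 → 25; n=7 → 25.
Orbitals: 9 + 16 + 25 + 25 + 25 = 100. Including both spin states (m_s = ±1/2) gives 2 × 100 = 200 states.

200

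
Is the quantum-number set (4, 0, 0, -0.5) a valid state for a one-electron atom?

Yes

n = 4 is a positive integer. l = 0 satisfies 0 ≤ l ≤ n−1 = 3. ml = 0 lies in the range −l … +l (here 0). ms = -1/2 is one of ±1/2.
All four constraints are satisfied.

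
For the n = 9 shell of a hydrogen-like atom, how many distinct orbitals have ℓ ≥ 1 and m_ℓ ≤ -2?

28

For n = 9, ℓ ranges over 0 … 8.
Orbitals with ℓ ≥ 1 and m_ℓ ≤ -2, by ℓ: ℓ=2 → 1; ℓ=3 → 2; ℓ=4 → 3; ℓ=5 → 4; ℓ=6 → 5; ℓ=7 → 6; ℓ=8 → 7.
Total orbitals: 1 + 2 + 3 + 4 + 5 + 6 + 7 = 28.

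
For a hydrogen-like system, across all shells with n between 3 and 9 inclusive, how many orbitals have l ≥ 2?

252

Work shell by shell — for each n, count the (l, m_l) pairs that satisfy l ≥ 2:
n=3 → 5; n=4 → 12; n=5 → 21; n=6 → 32; n=7 → 45; n=8 → 60; n=9 → 77.
Total orbitals: 5 + 12 + 21 + 32 + 45 + 60 + 77 = 252.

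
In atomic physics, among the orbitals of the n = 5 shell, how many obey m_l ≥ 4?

For n = 5, l ranges over 0 … 4.
Per l-value: l=4 → 1.
Total orbitals: 1.

1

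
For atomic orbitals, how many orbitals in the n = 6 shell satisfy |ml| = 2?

8

Orbitals with |ml| = 2, by l: l=2 → 2; l=3 → 2; l=4 → 2; l=5 → 2.
Total orbitals: 2 + 2 + 2 + 2 = 8.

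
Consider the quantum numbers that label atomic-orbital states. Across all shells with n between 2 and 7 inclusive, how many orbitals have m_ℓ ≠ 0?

112

Treat each shell separately and count matching orbitals:
n=2 → 2; n=3 → 6; n=4 → 12; n=5 → 20; n=6 → 30; n=7 → 42.
Total orbitals: 2 + 6 + 12 + 20 + 30 + 42 = 112.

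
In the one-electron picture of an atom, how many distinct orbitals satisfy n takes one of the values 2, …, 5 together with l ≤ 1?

16

For each n in the range, tally the orbitals obeying l ≤ 1:
n=2 → 4; n=3 → 4; n=4 → 4; n=5 → 4.
Total orbitals: 4 + 4 + 4 + 4 = 16.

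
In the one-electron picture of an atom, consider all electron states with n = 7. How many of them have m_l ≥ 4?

12

Go through l = 0, …, 6 (the values permitted for n = 7).
The (l, m_l) pairs meeting m_l ≥ 4 give: l=4 → 1; l=5 → 2; l=6 → 3.
Orbitals: 1 + 2 + 3 = 6. Each orbital carries two spin states, so 6 × 2 = 12 states.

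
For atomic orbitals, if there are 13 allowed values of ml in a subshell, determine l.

ml ranges over 2l+1 integers, so 2l+1 = 13 ⇒ l = 6.

l = 6 (i)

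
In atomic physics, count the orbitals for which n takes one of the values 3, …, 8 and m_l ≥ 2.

Treat each shell separately and count matching orbitals:
n=3 → 1; n=4 → 3; n=5 → 6; n=6 → 10; n=7 → 15; n=8 → 21.
Total orbitals: 1 + 3 + 6 + 10 + 15 + 21 = 56.

56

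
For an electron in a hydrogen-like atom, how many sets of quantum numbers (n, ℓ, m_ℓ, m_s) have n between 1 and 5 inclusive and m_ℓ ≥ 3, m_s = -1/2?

4

Work shell by shell — for each n, count the (ℓ, m_ℓ) pairs that satisfy m_ℓ ≥ 3:
n=4 → 1; n=5 → 3.
Orbitals: 1 + 3 = 4. With m_s fixed to -1/2 there is one state per orbital, so 4 states.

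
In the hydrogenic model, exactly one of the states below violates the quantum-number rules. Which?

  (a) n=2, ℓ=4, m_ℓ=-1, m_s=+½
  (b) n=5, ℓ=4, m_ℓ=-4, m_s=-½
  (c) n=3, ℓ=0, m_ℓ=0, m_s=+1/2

(a) has ℓ = 4 ≥ n = 2, violating 0 ≤ ℓ ≤ n−1.
The remaining sets (b), (c) satisfy all four rules.

(a)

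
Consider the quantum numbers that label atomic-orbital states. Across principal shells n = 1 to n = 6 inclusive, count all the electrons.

182

Shell n has n² orbitals: 1²=1 + 2²=4 + 3²=9 + 4²=16 + 5²=25 + 6²=36 = 91 orbitals.
Two spin states per orbital: 2 × 91 = 182 electrons.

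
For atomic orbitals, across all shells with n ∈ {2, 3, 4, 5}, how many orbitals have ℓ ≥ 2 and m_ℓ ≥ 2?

10

Per-shell orbital counts meeting the constraint:
n=3 → 1; n=4 → 3; n=5 → 6.
Total orbitals: 1 + 3 + 6 = 10.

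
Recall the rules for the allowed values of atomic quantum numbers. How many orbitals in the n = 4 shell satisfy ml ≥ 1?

Per l-value: l=1 → 1; l=2 → 2; l=3 → 3.
Total orbitals: 1 + 2 + 3 = 6.

6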